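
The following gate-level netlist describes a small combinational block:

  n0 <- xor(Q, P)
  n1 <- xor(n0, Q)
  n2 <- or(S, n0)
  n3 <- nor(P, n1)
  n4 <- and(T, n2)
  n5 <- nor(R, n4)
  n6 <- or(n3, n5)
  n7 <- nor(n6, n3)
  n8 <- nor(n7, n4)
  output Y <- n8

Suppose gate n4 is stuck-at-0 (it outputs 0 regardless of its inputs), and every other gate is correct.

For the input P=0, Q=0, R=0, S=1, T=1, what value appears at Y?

1

Propagate with n4 forced: n0=0, n1=0, n2=1, n3=1, n4=0 [stuck-at-0], n5=1, n6=1, n7=0, n8=1.
So Y = 1. (Without the fault it would be 0.)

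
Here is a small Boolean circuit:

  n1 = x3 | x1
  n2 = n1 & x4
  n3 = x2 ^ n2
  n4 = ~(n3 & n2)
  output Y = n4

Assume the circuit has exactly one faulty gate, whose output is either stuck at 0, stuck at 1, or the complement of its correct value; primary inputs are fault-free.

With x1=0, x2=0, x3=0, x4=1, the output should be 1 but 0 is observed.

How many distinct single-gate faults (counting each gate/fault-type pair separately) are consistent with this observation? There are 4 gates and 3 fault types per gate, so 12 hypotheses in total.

6

Fault-free: n1=0, n2=0, n3=0, n4=1 → 1. Observed 0.
  n1 stuck-at-0: output 1 ✗
  n1 stuck-at-1: output 0 ✓
  n1 inverted output: output 0 ✓
  n2 stuck-at-0: output 1 ✗
  n2 stuck-at-1: output 0 ✓
  n2 inverted output: output 0 ✓
  n3 stuck-at-0: output 1 ✗
  n3 stuck-at-1: output 1 ✗
  n3 inverted output: output 1 ✗
  n4 stuck-at-0: output 0 ✓
  n4 stuck-at-1: output 1 ✗
  n4 inverted output: output 0 ✓
Consistent faults: {n1 stuck-at-1, n1 inverted output, n2 stuck-at-1, n2 inverted output, n4 stuck-at-0, n4 inverted output} — 6 in all.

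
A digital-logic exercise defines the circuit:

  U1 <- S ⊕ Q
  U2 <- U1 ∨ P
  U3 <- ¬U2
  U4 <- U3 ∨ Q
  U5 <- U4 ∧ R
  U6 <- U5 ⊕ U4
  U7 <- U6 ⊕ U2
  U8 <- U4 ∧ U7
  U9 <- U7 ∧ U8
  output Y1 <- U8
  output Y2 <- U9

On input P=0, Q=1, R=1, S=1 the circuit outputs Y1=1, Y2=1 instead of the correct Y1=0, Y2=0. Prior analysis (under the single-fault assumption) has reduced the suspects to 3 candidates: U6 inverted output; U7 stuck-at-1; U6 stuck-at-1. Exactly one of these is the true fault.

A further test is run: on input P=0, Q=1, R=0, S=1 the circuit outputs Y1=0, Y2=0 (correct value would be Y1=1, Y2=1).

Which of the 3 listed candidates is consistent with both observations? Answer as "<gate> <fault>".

U6 inverted output

Evaluate each candidate on input P=0, Q=1, R=0, S=1:
  U6 inverted output: U1=0, U2=0, U3=1, U4=1, U5=0, U6=0 [inverted output], U7=0, U8=0, U9=0 → Y1=0, Y2=0 — matches
  U7 stuck-at-1: U1=0, U2=0, U3=1, U4=1, U5=0, U6=1, U7=1 [stuck-at-1], U8=1, U9=1 → Y1=1, Y2=1 — eliminated
  U6 stuck-at-1: U1=0, U2=0, U3=1, U4=1, U5=0, U6=1 [stuck-at-1], U7=1, U8=1, U9=1 → Y1=1, Y2=1 — eliminated
Only U6 inverted output reproduces the observed Y1=0, Y2=0.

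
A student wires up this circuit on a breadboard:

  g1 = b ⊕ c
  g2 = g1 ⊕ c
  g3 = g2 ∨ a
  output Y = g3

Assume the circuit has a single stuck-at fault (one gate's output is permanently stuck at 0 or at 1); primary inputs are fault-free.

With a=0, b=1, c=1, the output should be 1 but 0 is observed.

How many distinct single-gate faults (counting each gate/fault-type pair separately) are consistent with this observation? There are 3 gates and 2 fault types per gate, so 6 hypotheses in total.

Fault-free: g1=0, g2=1, g3=1 → 1. Observed 0.
  g1 stuck-at-0: output 1 ✗
  g1 stuck-at-1: output 0 ✓
  g2 stuck-at-0: output 0 ✓
  g2 stuck-at-1: output 1 ✗
  g3 stuck-at-0: output 0 ✓
  g3 stuck-at-1: output 1 ✗
Consistent faults: {g1 stuck-at-1, g2 stuck-at-0, g3 stuck-at-0} — 3 in all.

3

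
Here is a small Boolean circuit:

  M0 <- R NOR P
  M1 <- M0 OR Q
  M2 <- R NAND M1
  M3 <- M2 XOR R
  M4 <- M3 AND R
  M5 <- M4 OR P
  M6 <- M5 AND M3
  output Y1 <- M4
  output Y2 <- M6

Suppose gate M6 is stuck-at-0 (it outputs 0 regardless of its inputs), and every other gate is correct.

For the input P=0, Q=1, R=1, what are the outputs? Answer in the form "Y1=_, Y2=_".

Propagate with M6 forced: M0=0, M1=1, M2=0, M3=1, M4=1, M5=1, M6=0 [stuck-at-0].
So the outputs are Y1=1, Y2=0. (Without the fault they would be Y1=1, Y2=1.)

Y1=1, Y2=0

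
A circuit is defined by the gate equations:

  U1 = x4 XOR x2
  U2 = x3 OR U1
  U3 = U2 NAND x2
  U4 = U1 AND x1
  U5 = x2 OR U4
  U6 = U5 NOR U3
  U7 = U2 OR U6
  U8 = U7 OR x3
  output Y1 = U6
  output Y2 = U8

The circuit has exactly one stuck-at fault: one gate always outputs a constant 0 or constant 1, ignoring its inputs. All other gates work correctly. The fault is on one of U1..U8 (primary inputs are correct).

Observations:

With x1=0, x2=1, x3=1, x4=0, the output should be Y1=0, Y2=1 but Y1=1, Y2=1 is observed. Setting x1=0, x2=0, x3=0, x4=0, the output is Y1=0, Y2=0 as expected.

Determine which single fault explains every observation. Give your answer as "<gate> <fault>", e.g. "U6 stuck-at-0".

Fault-free values for test 1 (x1=0, x2=1, x3=1, x4=0): U1=1, U2=1, U3=0, U4=0, U5=1, U6=0, U7=1, U8=1, giving Y1=0, Y2=1. Observed Y1=1, Y2=1.
Test 1: faults giving observed Y1=1, Y2=1 are {U5 stuck-at-0, U6 stuck-at-1}.
Test 2 (x1=0, x2=0, x3=0, x4=0): fault-free U1=0, U2=0, U3=1, U4=0, U5=0, U6=0, U7=0, U8=0 → Y1=0, Y2=0; observed Y1=0, Y2=0. Eliminates U6 stuck-at-1.
Only U5 stuck-at-0 is consistent with every test.

U5 stuck-at-0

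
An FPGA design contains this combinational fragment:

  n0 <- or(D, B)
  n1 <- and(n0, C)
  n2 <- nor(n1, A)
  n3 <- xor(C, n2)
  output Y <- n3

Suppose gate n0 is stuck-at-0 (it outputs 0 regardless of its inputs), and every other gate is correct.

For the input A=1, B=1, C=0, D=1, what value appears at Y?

0

Propagate with n0 forced: n0=0 [stuck-at-0], n1=0, n2=0, n3=0.
So Y = 0. (Same as the fault-free value — the fault is masked on this input.)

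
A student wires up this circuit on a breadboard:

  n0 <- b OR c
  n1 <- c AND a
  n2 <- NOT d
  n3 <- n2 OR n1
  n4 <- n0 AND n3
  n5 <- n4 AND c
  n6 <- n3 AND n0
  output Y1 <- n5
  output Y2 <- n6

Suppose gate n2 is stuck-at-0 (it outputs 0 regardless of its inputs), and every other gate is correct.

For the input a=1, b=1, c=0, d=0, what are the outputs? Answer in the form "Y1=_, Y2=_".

Y1=0, Y2=0

Propagate with n2 forced: n0=1, n1=0, n2=0 [stuck-at-0], n3=0, n4=0, n5=0, n6=0.
So the outputs are Y1=0, Y2=0. (Without the fault they would be Y1=0, Y2=1.)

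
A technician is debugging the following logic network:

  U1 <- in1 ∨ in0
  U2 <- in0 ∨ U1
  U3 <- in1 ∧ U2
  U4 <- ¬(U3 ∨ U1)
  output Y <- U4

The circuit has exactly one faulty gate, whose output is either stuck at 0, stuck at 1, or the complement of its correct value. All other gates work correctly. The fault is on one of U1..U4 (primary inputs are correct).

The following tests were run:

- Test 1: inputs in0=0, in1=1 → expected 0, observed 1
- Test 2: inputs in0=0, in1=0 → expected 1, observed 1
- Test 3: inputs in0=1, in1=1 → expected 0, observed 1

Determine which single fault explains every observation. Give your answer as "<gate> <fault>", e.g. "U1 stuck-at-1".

Fault-free values for test 1 (in0=0, in1=1): U1=1, U2=1, U3=1, U4=0, giving Y=0. Observed 1.
Test 1: faults giving observed 1 are {U1 stuck-at-0, U1 inverted output, U4 stuck-at-1, U4 inverted output}.
Test 2 (in0=0, in1=0): fault-free U1=0, U2=0, U3=0, U4=1 → 1; observed 1. Eliminates U1 inverted output, U4 inverted output.
Test 3 (in0=1, in1=1): fault-free U1=1, U2=1, U3=1, U4=0 → 0; observed 1. Eliminates U1 stuck-at-0.
Only U4 stuck-at-1 is consistent with every test.

U4 stuck-at-1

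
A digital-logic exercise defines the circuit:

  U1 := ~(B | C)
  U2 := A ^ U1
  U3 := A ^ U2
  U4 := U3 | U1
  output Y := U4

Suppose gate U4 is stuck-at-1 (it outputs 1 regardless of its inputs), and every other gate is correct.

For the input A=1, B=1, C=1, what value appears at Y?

Propagate with U4 forced: U1=0, U2=1, U3=0, U4=1 [stuck-at-1].
So Y = 1. (Without the fault it would be 0.)

1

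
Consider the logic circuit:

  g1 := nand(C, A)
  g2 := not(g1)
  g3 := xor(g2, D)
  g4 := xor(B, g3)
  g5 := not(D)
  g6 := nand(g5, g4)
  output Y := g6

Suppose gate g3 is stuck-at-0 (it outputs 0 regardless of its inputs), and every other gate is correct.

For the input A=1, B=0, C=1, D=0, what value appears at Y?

Propagate with g3 forced: g1=0, g2=1, g3=0 [stuck-at-0], g4=0, g5=1, g6=1.
So Y = 1. (Without the fault it would be 0.)

1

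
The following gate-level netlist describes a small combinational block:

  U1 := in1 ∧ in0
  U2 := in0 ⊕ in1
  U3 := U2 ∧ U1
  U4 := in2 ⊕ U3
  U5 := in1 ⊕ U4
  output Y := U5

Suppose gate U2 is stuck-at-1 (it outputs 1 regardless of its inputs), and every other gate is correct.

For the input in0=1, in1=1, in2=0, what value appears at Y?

Propagate with U2 forced: U1=1, U2=1 [stuck-at-1], U3=1, U4=1, U5=0.
So Y = 0. (Without the fault it would be 1.)

0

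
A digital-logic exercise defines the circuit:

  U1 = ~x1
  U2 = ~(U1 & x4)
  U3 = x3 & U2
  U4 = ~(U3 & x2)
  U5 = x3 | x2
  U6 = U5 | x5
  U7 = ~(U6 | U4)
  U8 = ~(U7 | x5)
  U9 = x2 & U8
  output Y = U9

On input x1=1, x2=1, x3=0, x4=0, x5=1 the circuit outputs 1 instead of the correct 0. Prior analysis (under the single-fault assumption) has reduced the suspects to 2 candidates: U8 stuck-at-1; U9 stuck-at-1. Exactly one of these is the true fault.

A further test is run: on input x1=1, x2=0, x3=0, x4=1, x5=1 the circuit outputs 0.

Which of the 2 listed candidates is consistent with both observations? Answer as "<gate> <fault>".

U8 stuck-at-1

Evaluate each candidate on input x1=1, x2=0, x3=0, x4=1, x5=1:
  U8 stuck-at-1: U1=0, U2=1, U3=0, U4=1, U5=0, U6=1, U7=0, U8=1 [stuck-at-1], U9=0 → 0 — matches
  U9 stuck-at-1: U1=0, U2=1, U3=0, U4=1, U5=0, U6=1, U7=0, U8=0, U9=1 [stuck-at-1] → 1 — eliminated
Only U8 stuck-at-1 reproduces the observed 0.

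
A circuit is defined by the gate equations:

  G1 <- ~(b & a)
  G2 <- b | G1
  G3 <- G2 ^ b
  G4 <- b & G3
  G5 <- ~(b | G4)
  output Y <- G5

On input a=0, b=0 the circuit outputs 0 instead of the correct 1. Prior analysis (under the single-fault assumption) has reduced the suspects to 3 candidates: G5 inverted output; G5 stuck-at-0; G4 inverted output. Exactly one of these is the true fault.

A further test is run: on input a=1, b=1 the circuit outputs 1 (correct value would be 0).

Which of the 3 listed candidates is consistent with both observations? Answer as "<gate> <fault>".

G5 inverted output

Evaluate each candidate on input a=1, b=1:
  G5 inverted output: G1=0, G2=1, G3=0, G4=0, G5=1 [inverted output] → 1 — matches
  G5 stuck-at-0: G1=0, G2=1, G3=0, G4=0, G5=0 [stuck-at-0] → 0 — eliminated
  G4 inverted output: G1=0, G2=1, G3=0, G4=1 [inverted output], G5=0 → 0 — eliminated
Only G5 inverted output reproduces the observed 1.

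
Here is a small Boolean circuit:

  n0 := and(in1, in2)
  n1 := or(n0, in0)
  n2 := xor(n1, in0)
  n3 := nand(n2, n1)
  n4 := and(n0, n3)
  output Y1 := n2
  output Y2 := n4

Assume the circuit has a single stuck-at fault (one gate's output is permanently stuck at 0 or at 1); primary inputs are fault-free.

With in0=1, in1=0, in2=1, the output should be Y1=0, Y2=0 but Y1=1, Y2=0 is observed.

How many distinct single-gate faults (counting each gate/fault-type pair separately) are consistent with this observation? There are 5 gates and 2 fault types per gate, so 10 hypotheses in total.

Fault-free: n0=0, n1=1, n2=0, n3=1, n4=0 → Y1=0, Y2=0. Observed Y1=1, Y2=0.
  n0 stuck-at-0: output Y1=0, Y2=0 ✗
  n0 stuck-at-1: output Y1=0, Y2=1 ✗
  n1 stuck-at-0: output Y1=1, Y2=0 ✓
  n1 stuck-at-1: output Y1=0, Y2=0 ✗
  n2 stuck-at-0: output Y1=0, Y2=0 ✗
  n2 stuck-at-1: output Y1=1, Y2=0 ✓
  n3 stuck-at-0: output Y1=0, Y2=0 ✗
  n3 stuck-at-1: output Y1=0, Y2=0 ✗
  n4 stuck-at-0: output Y1=0, Y2=0 ✗
  n4 stuck-at-1: output Y1=0, Y2=1 ✗
Consistent faults: {n1 stuck-at-0, n2 stuck-at-1} — 2 in all.

2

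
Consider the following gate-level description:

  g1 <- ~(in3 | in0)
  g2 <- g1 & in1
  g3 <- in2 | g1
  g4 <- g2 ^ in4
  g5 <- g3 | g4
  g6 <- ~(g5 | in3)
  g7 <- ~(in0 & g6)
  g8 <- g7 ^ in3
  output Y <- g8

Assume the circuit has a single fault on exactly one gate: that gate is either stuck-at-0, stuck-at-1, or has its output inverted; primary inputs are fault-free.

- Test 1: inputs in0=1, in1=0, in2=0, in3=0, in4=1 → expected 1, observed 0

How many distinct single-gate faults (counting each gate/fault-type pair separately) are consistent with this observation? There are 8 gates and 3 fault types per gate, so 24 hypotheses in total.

12

Fault-free: g1=0, g2=0, g3=0, g4=1, g5=1, g6=0, g7=1, g8=1 → 1. Observed 0.
  g1: none of the 3 fault types match ✗
  g2: stuck-at-1, inverted output ✓; others ✗
  g3: none of the 3 fault types match ✗
  g4: stuck-at-0, inverted output ✓; others ✗
  g5: stuck-at-0, inverted output ✓; others ✗
  g6: stuck-at-1, inverted output ✓; others ✗
  g7: stuck-at-0, inverted output ✓; others ✗
  g8: stuck-at-0, inverted output ✓; others ✗
Consistent faults: {g2 stuck-at-1, g2 inverted output, g4 stuck-at-0, g4 inverted output, g5 stuck-at-0, g5 inverted output, g6 stuck-at-1, g6 inverted output, g7 stuck-at-0, g7 inverted output, g8 stuck-at-0, g8 inverted output} — 12 in all.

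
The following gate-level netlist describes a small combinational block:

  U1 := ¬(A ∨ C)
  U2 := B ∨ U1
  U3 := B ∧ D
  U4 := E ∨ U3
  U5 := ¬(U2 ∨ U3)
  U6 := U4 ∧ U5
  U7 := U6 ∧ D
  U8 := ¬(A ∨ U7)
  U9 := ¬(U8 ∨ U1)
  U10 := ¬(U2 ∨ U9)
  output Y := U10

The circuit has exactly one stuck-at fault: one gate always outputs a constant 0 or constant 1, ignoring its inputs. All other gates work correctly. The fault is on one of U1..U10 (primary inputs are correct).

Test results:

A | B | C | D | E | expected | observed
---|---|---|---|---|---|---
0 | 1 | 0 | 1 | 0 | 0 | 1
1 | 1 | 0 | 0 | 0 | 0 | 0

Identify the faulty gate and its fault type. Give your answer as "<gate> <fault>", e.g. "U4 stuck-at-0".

Fault-free values for test 1 (A=0, B=1, C=0, D=1, E=0): U1=1, U2=1, U3=1, U4=1, U5=0, U6=0, U7=0, U8=1, U9=0, U10=0, giving Y=0. Observed 1.
Test 1: faults giving observed 1 are {U2 stuck-at-0, U10 stuck-at-1}.
Test 2 (A=1, B=1, C=0, D=0, E=0): fault-free U1=0, U2=1, U3=0, U4=0, U5=0, U6=0, U7=0, U8=0, U9=1, U10=0 → 0; observed 0. Eliminates U10 stuck-at-1.
Only U2 stuck-at-0 is consistent with every test.

U2 stuck-at-0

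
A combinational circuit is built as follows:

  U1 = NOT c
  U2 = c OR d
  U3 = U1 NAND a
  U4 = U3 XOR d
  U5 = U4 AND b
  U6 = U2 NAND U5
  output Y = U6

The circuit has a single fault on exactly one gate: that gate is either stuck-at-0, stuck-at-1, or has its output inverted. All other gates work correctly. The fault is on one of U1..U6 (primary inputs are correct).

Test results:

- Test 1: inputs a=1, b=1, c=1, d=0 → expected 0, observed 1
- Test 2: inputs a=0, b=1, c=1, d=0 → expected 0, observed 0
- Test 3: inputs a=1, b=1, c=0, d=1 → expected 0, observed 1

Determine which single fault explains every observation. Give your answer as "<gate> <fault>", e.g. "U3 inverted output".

U1 inverted output

Fault-free values for test 1 (a=1, b=1, c=1, d=0): U1=0, U2=1, U3=1, U4=1, U5=1, U6=0, giving Y=0. Observed 1.
Test 1: faults giving observed 1 are {U1 stuck-at-1, U1 inverted output, U2 stuck-at-0, U2 inverted output, U3 stuck-at-0, U3 inverted output, U4 stuck-at-0, U4 inverted output, U5 stuck-at-0, U5 inverted output, U6 stuck-at-1, U6 inverted output}.
Test 2 (a=0, b=1, c=1, d=0): fault-free U1=0, U2=1, U3=1, U4=1, U5=1, U6=0 → 0; observed 0. Eliminates U2 stuck-at-0, U2 inverted output, U3 stuck-at-0, U3 inverted output, U4 stuck-at-0, U4 inverted output, U5 stuck-at-0, U5 inverted output, U6 stuck-at-1, U6 inverted output.
Test 3 (a=1, b=1, c=0, d=1): fault-free U1=1, U2=1, U3=0, U4=1, U5=1, U6=0 → 0; observed 1. Eliminates U1 stuck-at-1.
Only U1 inverted output is consistent with every test.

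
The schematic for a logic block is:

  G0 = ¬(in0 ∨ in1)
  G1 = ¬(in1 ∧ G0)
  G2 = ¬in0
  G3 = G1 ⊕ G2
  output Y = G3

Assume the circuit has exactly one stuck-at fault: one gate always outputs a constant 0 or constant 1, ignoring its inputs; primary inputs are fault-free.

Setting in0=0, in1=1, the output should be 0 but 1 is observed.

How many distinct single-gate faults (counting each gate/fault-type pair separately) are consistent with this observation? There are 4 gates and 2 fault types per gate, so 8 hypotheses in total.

Fault-free: G0=0, G1=1, G2=1, G3=0 → 0. Observed 1.
  G0 stuck-at-0: output 0 ✗
  G0 stuck-at-1: output 1 ✓
  G1 stuck-at-0: output 1 ✓
  G1 stuck-at-1: output 0 ✗
  G2 stuck-at-0: output 1 ✓
  G2 stuck-at-1: output 0 ✗
  G3 stuck-at-0: output 0 ✗
  G3 stuck-at-1: output 1 ✓
Consistent faults: {G0 stuck-at-1, G1 stuck-at-0, G2 stuck-at-0, G3 stuck-at-1} — 4 in all.

4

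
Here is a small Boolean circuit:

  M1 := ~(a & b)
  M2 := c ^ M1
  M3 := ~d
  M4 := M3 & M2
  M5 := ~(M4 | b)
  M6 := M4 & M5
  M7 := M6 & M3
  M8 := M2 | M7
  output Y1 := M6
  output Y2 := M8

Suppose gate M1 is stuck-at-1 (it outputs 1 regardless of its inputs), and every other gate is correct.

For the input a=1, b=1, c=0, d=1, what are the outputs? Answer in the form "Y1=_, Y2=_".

Propagate with M1 forced: M1=1 [stuck-at-1], M2=1, M3=0, M4=0, M5=0, M6=0, M7=0, M8=1.
So the outputs are Y1=0, Y2=1. (Without the fault they would be Y1=0, Y2=0.)

Y1=0, Y2=1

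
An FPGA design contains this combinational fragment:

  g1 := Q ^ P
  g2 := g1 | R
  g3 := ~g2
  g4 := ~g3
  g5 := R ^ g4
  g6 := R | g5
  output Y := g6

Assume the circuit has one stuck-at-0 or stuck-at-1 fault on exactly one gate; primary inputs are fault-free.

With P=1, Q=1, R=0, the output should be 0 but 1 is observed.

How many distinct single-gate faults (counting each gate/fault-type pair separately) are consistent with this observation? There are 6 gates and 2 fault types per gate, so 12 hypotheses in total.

Fault-free: g1=0, g2=0, g3=1, g4=0, g5=0, g6=0 → 0. Observed 1.
  g1 stuck-at-0: output 0 ✗
  g1 stuck-at-1: output 1 ✓
  g2 stuck-at-0: output 0 ✗
  g2 stuck-at-1: output 1 ✓
  g3 stuck-at-0: output 1 ✓
  g3 stuck-at-1: output 0 ✗
  g4 stuck-at-0: output 0 ✗
  g4 stuck-at-1: output 1 ✓
  g5 stuck-at-0: output 0 ✗
  g5 stuck-at-1: output 1 ✓
  g6 stuck-at-0: output 0 ✗
  g6 stuck-at-1: output 1 ✓
Consistent faults: {g1 stuck-at-1, g2 stuck-at-1, g3 stuck-at-0, g4 stuck-at-1, g5 stuck-at-1, g6 stuck-at-1} — 6 in all.

6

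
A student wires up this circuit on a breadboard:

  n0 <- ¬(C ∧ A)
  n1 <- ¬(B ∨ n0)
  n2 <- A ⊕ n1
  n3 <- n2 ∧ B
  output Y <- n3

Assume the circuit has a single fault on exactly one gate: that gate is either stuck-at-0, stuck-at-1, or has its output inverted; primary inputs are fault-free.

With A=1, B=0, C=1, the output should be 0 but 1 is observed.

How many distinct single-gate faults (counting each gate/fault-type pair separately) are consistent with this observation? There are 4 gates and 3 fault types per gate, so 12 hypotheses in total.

2

Fault-free: n0=0, n1=1, n2=0, n3=0 → 0. Observed 1.
  n0 stuck-at-0: output 0 ✗
  n0 stuck-at-1: output 0 ✗
  n0 inverted output: output 0 ✗
  n1 stuck-at-0: output 0 ✗
  n1 stuck-at-1: output 0 ✗
  n1 inverted output: output 0 ✗
  n2 stuck-at-0: output 0 ✗
  n2 stuck-at-1: output 0 ✗
  n2 inverted output: output 0 ✗
  n3 stuck-at-0: output 0 ✗
  n3 stuck-at-1: output 1 ✓
  n3 inverted output: output 1 ✓
Consistent faults: {n3 stuck-at-1, n3 inverted output} — 2 in all.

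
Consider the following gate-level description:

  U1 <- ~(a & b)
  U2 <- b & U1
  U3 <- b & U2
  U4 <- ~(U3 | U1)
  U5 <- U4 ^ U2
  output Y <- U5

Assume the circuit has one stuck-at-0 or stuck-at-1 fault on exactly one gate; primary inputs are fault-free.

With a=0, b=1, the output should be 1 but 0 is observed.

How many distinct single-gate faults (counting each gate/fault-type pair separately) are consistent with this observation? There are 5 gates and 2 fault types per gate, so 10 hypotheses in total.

3

Fault-free: U1=1, U2=1, U3=1, U4=0, U5=1 → 1. Observed 0.
  U1 stuck-at-0: output 1 ✗
  U1 stuck-at-1: output 1 ✗
  U2 stuck-at-0: output 0 ✓
  U2 stuck-at-1: output 1 ✗
  U3 stuck-at-0: output 1 ✗
  U3 stuck-at-1: output 1 ✗
  U4 stuck-at-0: output 1 ✗
  U4 stuck-at-1: output 0 ✓
  U5 stuck-at-0: output 0 ✓
  U5 stuck-at-1: output 1 ✗
Consistent faults: {U2 stuck-at-0, U4 stuck-at-1, U5 stuck-at-0} — 3 in all.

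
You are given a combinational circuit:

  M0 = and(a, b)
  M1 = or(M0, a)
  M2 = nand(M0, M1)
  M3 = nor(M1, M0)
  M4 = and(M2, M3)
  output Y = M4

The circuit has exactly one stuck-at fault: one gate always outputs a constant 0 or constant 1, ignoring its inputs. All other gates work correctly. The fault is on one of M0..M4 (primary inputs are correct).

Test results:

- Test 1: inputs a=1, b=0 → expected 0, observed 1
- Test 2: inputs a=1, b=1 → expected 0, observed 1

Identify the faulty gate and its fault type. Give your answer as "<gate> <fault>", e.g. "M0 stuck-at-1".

Fault-free values for test 1 (a=1, b=0): M0=0, M1=1, M2=1, M3=0, M4=0, giving Y=0. Observed 1.
Test 1: faults giving observed 1 are {M1 stuck-at-0, M3 stuck-at-1, M4 stuck-at-1}.
Test 2 (a=1, b=1): fault-free M0=1, M1=1, M2=0, M3=0, M4=0 → 0; observed 1. Eliminates M1 stuck-at-0, M3 stuck-at-1.
Only M4 stuck-at-1 is consistent with every test.

M4 stuck-at-1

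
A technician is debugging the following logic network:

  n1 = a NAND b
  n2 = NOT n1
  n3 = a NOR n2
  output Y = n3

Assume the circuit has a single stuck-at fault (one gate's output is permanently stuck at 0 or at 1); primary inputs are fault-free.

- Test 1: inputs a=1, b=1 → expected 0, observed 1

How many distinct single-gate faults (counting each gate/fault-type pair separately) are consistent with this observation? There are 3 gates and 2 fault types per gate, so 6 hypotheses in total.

1

Fault-free: n1=0, n2=1, n3=0 → 0. Observed 1.
  n1 stuck-at-0: output 0 ✗
  n1 stuck-at-1: output 0 ✗
  n2 stuck-at-0: output 0 ✗
  n2 stuck-at-1: output 0 ✗
  n3 stuck-at-0: output 0 ✗
  n3 stuck-at-1: output 1 ✓
Consistent faults: {n3 stuck-at-1} — 1 in all.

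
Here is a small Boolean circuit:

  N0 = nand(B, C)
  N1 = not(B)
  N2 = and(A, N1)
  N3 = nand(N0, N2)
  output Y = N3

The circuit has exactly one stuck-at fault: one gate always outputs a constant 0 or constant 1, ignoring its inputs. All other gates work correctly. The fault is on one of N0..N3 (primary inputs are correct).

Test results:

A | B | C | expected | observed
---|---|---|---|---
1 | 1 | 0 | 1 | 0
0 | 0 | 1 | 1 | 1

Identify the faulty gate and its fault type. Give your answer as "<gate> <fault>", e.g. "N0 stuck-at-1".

N1 stuck-at-1

Fault-free values for test 1 (A=1, B=1, C=0): N0=1, N1=0, N2=0, N3=1, giving Y=1. Observed 0.
Test 1: faults giving observed 0 are {N1 stuck-at-1, N2 stuck-at-1, N3 stuck-at-0}.
Test 2 (A=0, B=0, C=1): fault-free N0=1, N1=1, N2=0, N3=1 → 1; observed 1. Eliminates N2 stuck-at-1, N3 stuck-at-0.
Only N1 stuck-at-1 is consistent with every test.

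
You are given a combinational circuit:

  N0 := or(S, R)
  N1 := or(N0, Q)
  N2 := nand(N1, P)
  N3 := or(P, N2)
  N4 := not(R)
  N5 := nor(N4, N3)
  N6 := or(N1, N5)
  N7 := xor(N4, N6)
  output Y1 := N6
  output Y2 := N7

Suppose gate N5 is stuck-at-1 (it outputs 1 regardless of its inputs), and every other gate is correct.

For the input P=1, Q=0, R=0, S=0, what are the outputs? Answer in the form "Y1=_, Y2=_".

Y1=1, Y2=0

Propagate with N5 forced: N0=0, N1=0, N2=1, N3=1, N4=1, N5=1 [stuck-at-1], N6=1, N7=0.
So the outputs are Y1=1, Y2=0. (Without the fault they would be Y1=0, Y2=1.)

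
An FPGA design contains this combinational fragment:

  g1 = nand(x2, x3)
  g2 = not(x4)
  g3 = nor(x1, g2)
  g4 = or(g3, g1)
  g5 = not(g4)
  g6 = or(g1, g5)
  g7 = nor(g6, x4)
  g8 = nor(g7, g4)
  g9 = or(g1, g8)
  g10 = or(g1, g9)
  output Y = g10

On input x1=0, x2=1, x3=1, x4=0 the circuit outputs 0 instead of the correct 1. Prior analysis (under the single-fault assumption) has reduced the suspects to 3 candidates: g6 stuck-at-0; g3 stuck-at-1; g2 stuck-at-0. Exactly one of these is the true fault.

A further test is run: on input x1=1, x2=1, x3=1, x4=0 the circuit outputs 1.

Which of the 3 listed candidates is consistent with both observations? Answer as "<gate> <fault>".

g2 stuck-at-0

Evaluate each candidate on input x1=1, x2=1, x3=1, x4=0:
  g6 stuck-at-0: g1=0, g2=1, g3=0, g4=0, g5=1, g6=0 [stuck-at-0], g7=1, g8=0, g9=0, g10=0 → 0 — eliminated
  g3 stuck-at-1: g1=0, g2=1, g3=1 [stuck-at-1], g4=1, g5=0, g6=0, g7=1, g8=0, g9=0, g10=0 → 0 — eliminated
  g2 stuck-at-0: g1=0, g2=0 [stuck-at-0], g3=0, g4=0, g5=1, g6=1, g7=0, g8=1, g9=1, g10=1 → 1 — matches
Only g2 stuck-at-0 reproduces the observed 1.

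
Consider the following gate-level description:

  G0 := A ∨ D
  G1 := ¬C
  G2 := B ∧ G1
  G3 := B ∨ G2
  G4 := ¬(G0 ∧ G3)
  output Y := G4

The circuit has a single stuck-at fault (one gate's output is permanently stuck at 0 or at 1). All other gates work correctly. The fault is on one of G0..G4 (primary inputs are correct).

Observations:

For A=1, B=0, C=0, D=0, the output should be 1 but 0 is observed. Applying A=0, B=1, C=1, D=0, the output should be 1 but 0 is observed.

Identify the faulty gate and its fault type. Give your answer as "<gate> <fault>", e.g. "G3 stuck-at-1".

G4 stuck-at-0

Fault-free values for test 1 (A=1, B=0, C=0, D=0): G0=1, G1=1, G2=0, G3=0, G4=1, giving Y=1. Observed 0.
Test 1: faults giving observed 0 are {G2 stuck-at-1, G3 stuck-at-1, G4 stuck-at-0}.
Test 2 (A=0, B=1, C=1, D=0): fault-free G0=0, G1=0, G2=0, G3=1, G4=1 → 1; observed 0. Eliminates G2 stuck-at-1, G3 stuck-at-1.
Only G4 stuck-at-0 is consistent with every test.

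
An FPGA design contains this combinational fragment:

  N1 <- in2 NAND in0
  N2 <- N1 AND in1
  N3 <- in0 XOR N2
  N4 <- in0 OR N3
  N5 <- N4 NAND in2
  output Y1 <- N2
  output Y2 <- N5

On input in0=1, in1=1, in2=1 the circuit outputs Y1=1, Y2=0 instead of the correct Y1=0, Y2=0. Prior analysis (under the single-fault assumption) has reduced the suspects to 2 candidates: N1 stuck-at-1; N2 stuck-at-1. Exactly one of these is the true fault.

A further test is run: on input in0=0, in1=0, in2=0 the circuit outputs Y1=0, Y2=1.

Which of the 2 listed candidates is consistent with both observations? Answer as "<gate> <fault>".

Evaluate each candidate on input in0=0, in1=0, in2=0:
  N1 stuck-at-1: N1=1 [stuck-at-1], N2=0, N3=0, N4=0, N5=1 → Y1=0, Y2=1 — matches
  N2 stuck-at-1: N1=1, N2=1 [stuck-at-1], N3=1, N4=1, N5=1 → Y1=1, Y2=1 — eliminated
Only N1 stuck-at-1 reproduces the observed Y1=0, Y2=1.

N1 stuck-at-1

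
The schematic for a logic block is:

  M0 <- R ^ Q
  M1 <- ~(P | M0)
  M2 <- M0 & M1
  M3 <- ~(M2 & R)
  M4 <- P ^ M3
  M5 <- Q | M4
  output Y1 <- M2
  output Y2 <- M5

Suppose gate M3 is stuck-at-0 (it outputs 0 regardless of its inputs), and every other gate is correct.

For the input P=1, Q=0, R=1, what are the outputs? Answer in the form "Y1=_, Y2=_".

Y1=0, Y2=1

Propagate with M3 forced: M0=1, M1=0, M2=0, M3=0 [stuck-at-0], M4=1, M5=1.
So the outputs are Y1=0, Y2=1. (Without the fault they would be Y1=0, Y2=0.)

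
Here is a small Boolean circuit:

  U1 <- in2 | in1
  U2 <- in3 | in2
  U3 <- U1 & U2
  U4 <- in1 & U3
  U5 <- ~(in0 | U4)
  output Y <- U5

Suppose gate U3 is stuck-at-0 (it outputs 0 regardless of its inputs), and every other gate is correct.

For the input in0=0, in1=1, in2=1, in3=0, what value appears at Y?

1

Propagate with U3 forced: U1=1, U2=1, U3=0 [stuck-at-0], U4=0, U5=1.
So Y = 1. (Without the fault it would be 0.)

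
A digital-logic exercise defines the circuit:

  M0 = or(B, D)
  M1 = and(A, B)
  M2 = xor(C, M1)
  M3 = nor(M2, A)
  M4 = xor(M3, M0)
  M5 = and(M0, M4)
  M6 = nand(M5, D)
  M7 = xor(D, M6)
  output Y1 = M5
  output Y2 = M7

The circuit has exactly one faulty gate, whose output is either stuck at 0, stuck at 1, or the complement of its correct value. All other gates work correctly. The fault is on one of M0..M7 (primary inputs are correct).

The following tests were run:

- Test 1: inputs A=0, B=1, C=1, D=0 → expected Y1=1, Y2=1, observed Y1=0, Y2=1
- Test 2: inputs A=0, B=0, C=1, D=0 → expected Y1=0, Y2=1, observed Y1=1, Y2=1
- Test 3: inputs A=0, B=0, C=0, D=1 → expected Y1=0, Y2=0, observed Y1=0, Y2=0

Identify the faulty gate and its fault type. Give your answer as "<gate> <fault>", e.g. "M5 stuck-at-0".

M0 inverted output

Fault-free values for test 1 (A=0, B=1, C=1, D=0): M0=1, M1=0, M2=1, M3=0, M4=1, M5=1, M6=1, M7=1, giving Y1=1, Y2=1. Observed Y1=0, Y2=1.
Test 1: faults giving observed Y1=0, Y2=1 are {M0 stuck-at-0, M0 inverted output, M1 stuck-at-1, M1 inverted output, M2 stuck-at-0, M2 inverted output, M3 stuck-at-1, M3 inverted output, M4 stuck-at-0, M4 inverted output, M5 stuck-at-0, M5 inverted output}.
Test 2 (A=0, B=0, C=1, D=0): fault-free M0=0, M1=0, M2=1, M3=0, M4=0, M5=0, M6=1, M7=1 → Y1=0, Y2=1; observed Y1=1, Y2=1. Eliminates M0 stuck-at-0, M1 stuck-at-1, M1 inverted output, M2 stuck-at-0, M2 inverted output, M3 stuck-at-1, M3 inverted output, M4 stuck-at-0, M4 inverted output, M5 stuck-at-0.
Test 3 (A=0, B=0, C=0, D=1): fault-free M0=1, M1=0, M2=0, M3=1, M4=0, M5=0, M6=1, M7=0 → Y1=0, Y2=0; observed Y1=0, Y2=0. Eliminates M5 inverted output.
Only M0 inverted output is consistent with every test.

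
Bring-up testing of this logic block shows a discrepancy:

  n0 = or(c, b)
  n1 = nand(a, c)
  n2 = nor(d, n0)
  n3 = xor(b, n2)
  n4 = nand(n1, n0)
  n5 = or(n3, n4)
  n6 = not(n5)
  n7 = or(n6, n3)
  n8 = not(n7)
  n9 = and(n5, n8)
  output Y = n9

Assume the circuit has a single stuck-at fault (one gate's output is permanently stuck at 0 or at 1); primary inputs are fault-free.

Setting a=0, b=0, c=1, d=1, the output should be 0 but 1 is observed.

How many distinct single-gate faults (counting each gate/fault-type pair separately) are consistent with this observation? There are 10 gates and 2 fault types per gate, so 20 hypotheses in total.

Fault-free: n0=1, n1=1, n2=0, n3=0, n4=0, n5=0, n6=1, n7=1, n8=0, n9=0 → 0. Observed 1.
  n0: stuck-at-0 ✓; others ✗
  n1: stuck-at-0 ✓; others ✗
  n2: none of the 2 fault types match ✗
  n3: none of the 2 fault types match ✗
  n4: stuck-at-1 ✓; others ✗
  n5: stuck-at-1 ✓; others ✗
  n6: none of the 2 fault types match ✗
  n7: none of the 2 fault types match ✗
  n8: none of the 2 fault types match ✗
  n9: stuck-at-1 ✓; others ✗
Consistent faults: {n0 stuck-at-0, n1 stuck-at-0, n4 stuck-at-1, n5 stuck-at-1, n9 stuck-at-1} — 5 in all.

5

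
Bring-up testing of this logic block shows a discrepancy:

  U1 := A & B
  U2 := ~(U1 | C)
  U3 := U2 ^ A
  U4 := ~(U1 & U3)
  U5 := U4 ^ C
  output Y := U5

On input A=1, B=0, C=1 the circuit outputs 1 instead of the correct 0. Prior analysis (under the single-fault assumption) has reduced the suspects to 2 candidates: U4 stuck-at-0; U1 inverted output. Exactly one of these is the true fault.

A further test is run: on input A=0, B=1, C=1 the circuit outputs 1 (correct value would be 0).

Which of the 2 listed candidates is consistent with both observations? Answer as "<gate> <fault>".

U4 stuck-at-0

Evaluate each candidate on input A=0, B=1, C=1:
  U4 stuck-at-0: U1=0, U2=0, U3=0, U4=0 [stuck-at-0], U5=1 → 1 — matches
  U1 inverted output: U1=1 [inverted output], U2=0, U3=0, U4=1, U5=0 → 0 — eliminated
Only U4 stuck-at-0 reproduces the observed 1.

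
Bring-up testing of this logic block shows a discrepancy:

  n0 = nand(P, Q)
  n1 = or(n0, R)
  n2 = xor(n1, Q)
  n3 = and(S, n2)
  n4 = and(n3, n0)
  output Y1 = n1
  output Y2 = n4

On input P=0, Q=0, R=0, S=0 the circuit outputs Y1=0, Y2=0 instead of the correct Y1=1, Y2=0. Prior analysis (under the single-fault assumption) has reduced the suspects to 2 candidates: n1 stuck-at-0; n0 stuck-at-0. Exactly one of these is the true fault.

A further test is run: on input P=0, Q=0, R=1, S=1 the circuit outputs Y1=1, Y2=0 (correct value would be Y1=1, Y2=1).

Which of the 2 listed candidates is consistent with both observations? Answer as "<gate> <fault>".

Evaluate each candidate on input P=0, Q=0, R=1, S=1:
  n1 stuck-at-0: n0=1, n1=0 [stuck-at-0], n2=0, n3=0, n4=0 → Y1=0, Y2=0 — eliminated
  n0 stuck-at-0: n0=0 [stuck-at-0], n1=1, n2=1, n3=1, n4=0 → Y1=1, Y2=0 — matches
Only n0 stuck-at-0 reproduces the observed Y1=1, Y2=0.

n0 stuck-at-0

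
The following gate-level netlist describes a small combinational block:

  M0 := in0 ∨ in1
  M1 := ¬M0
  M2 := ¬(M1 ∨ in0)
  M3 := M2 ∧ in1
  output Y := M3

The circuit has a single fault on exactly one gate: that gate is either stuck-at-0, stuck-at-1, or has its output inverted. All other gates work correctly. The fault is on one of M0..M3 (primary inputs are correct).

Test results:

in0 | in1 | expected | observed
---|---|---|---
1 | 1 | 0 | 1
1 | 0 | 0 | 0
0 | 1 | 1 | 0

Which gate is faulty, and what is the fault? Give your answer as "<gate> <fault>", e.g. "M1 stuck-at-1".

M2 inverted output

Fault-free values for test 1 (in0=1, in1=1): M0=1, M1=0, M2=0, M3=0, giving Y=0. Observed 1.
Test 1: faults giving observed 1 are {M2 stuck-at-1, M2 inverted output, M3 stuck-at-1, M3 inverted output}.
Test 2 (in0=1, in1=0): fault-free M0=1, M1=0, M2=0, M3=0 → 0; observed 0. Eliminates M3 stuck-at-1, M3 inverted output.
Test 3 (in0=0, in1=1): fault-free M0=1, M1=0, M2=1, M3=1 → 1; observed 0. Eliminates M2 stuck-at-1.
Only M2 inverted output is consistent with every test.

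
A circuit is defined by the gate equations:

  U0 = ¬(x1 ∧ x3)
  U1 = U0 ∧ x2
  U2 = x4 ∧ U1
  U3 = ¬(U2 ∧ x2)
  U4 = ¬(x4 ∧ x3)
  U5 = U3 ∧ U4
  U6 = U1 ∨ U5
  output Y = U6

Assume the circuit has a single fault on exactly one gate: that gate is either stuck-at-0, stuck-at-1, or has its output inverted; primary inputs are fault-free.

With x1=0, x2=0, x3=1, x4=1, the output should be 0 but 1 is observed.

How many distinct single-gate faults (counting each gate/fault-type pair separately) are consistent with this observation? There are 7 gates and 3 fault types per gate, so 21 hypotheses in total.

Fault-free: U0=1, U1=0, U2=0, U3=1, U4=0, U5=0, U6=0 → 0. Observed 1.
  U0: none of the 3 fault types match ✗
  U1: stuck-at-1, inverted output ✓; others ✗
  U2: none of the 3 fault types match ✗
  U3: none of the 3 fault types match ✗
  U4: stuck-at-1, inverted output ✓; others ✗
  U5: stuck-at-1, inverted output ✓; others ✗
  U6: stuck-at-1, inverted output ✓; others ✗
Consistent faults: {U1 stuck-at-1, U1 inverted output, U4 stuck-at-1, U4 inverted output, U5 stuck-at-1, U5 inverted output, U6 stuck-at-1, U6 inverted output} — 8 in all.

8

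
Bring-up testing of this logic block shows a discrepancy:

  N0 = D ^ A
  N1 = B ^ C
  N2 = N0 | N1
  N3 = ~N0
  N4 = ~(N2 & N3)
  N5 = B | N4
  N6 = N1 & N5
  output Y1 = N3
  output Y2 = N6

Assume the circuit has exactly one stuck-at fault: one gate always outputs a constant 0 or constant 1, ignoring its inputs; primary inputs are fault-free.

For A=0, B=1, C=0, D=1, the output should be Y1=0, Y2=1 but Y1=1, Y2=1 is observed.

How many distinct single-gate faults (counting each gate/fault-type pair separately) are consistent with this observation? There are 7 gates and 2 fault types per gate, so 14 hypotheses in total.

Fault-free: N0=1, N1=1, N2=1, N3=0, N4=1, N5=1, N6=1 → Y1=0, Y2=1. Observed Y1=1, Y2=1.
  N0 stuck-at-0: output Y1=1, Y2=1 ✓
  N0 stuck-at-1: output Y1=0, Y2=1 ✗
  N1 stuck-at-0: output Y1=0, Y2=0 ✗
  N1 stuck-at-1: output Y1=0, Y2=1 ✗
  N2 stuck-at-0: output Y1=0, Y2=1 ✗
  N2 stuck-at-1: output Y1=0, Y2=1 ✗
  N3 stuck-at-0: output Y1=0, Y2=1 ✗
  N3 stuck-at-1: output Y1=1, Y2=1 ✓
  N4 stuck-at-0: output Y1=0, Y2=1 ✗
  N4 stuck-at-1: output Y1=0, Y2=1 ✗
  N5 stuck-at-0: output Y1=0, Y2=0 ✗
  N5 stuck-at-1: output Y1=0, Y2=1 ✗
  N6 stuck-at-0: output Y1=0, Y2=0 ✗
  N6 stuck-at-1: output Y1=0, Y2=1 ✗
Consistent faults: {N0 stuck-at-0, N3 stuck-at-1} — 2 in all.

2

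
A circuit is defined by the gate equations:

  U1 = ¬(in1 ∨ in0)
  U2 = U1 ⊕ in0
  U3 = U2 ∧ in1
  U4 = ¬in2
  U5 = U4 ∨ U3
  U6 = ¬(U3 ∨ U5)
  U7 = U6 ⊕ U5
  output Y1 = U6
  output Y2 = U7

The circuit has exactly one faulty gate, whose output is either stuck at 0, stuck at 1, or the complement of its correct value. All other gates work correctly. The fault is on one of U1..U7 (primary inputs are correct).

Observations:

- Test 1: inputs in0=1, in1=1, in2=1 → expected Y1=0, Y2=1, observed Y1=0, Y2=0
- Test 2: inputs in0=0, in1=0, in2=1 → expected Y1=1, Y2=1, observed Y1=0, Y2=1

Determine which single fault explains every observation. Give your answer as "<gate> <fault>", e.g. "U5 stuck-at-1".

U5 inverted output

Fault-free values for test 1 (in0=1, in1=1, in2=1): U1=0, U2=1, U3=1, U4=0, U5=1, U6=0, U7=1, giving Y1=0, Y2=1. Observed Y1=0, Y2=0.
Test 1: faults giving observed Y1=0, Y2=0 are {U5 stuck-at-0, U5 inverted output, U7 stuck-at-0, U7 inverted output}.
Test 2 (in0=0, in1=0, in2=1): fault-free U1=1, U2=1, U3=0, U4=0, U5=0, U6=1, U7=1 → Y1=1, Y2=1; observed Y1=0, Y2=1. Eliminates U5 stuck-at-0, U7 stuck-at-0, U7 inverted output.
Only U5 inverted output is consistent with every test.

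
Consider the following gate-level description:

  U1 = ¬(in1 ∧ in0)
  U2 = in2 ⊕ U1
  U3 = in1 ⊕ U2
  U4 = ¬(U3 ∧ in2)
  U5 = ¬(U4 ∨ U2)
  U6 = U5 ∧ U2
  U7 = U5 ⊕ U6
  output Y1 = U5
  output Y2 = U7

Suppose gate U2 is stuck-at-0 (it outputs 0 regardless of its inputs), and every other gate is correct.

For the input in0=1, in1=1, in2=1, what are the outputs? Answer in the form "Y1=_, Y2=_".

Y1=1, Y2=1

Propagate with U2 forced: U1=0, U2=0 [stuck-at-0], U3=1, U4=0, U5=1, U6=0, U7=1.
So the outputs are Y1=1, Y2=1. (Without the fault they would be Y1=0, Y2=0.)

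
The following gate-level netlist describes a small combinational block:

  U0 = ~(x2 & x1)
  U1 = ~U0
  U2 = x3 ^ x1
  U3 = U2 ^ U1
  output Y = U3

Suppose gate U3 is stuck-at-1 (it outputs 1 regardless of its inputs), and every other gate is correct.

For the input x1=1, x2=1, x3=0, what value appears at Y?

Propagate with U3 forced: U0=0, U1=1, U2=1, U3=1 [stuck-at-1].
So Y = 1. (Without the fault it would be 0.)

1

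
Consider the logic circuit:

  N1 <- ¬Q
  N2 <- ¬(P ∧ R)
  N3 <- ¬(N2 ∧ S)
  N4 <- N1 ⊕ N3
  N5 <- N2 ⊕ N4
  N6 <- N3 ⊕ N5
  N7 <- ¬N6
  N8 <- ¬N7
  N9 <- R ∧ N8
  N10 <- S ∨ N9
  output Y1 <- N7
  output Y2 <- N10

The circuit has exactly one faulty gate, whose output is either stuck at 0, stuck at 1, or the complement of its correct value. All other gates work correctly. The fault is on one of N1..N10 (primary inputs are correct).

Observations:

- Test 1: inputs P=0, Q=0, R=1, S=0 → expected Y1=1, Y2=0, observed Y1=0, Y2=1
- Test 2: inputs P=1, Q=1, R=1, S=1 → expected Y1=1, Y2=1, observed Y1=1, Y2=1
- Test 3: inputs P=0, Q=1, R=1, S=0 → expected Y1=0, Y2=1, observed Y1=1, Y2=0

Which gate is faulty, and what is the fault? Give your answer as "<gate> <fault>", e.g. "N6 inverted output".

Fault-free values for test 1 (P=0, Q=0, R=1, S=0): N1=1, N2=1, N3=1, N4=0, N5=1, N6=0, N7=1, N8=0, N9=0, N10=0, giving Y1=1, Y2=0. Observed Y1=0, Y2=1.
Test 1: faults giving observed Y1=0, Y2=1 are {N1 stuck-at-0, N1 inverted output, N2 stuck-at-0, N2 inverted output, N4 stuck-at-1, N4 inverted output, N5 stuck-at-0, N5 inverted output, N6 stuck-at-1, N6 inverted output, N7 stuck-at-0, N7 inverted output}.
Test 2 (P=1, Q=1, R=1, S=1): fault-free N1=0, N2=0, N3=1, N4=1, N5=1, N6=0, N7=1, N8=0, N9=0, N10=1 → Y1=1, Y2=1; observed Y1=1, Y2=1. Eliminates N1 inverted output, N2 inverted output, N4 inverted output, N5 stuck-at-0, N5 inverted output, N6 stuck-at-1, N6 inverted output, N7 stuck-at-0, N7 inverted output.
Test 3 (P=0, Q=1, R=1, S=0): fault-free N1=0, N2=1, N3=1, N4=1, N5=0, N6=1, N7=0, N8=1, N9=1, N10=1 → Y1=0, Y2=1; observed Y1=1, Y2=0. Eliminates N1 stuck-at-0, N4 stuck-at-1.
Only N2 stuck-at-0 is consistent with every test.

N2 stuck-at-0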